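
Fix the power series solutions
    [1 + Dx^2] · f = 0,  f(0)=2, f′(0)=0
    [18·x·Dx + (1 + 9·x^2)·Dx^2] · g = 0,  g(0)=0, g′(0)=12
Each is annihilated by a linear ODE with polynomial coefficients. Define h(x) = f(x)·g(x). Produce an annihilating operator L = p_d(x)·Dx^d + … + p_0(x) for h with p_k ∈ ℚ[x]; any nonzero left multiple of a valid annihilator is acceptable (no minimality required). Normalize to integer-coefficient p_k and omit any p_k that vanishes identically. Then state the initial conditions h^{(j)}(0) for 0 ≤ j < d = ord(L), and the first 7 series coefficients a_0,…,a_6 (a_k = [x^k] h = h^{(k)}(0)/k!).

L = (370 + 9594·x^2 + 4131·x^4 + 2916·x^6 + 6561·x^8) + (684·x + 6804·x^3 + 8748·x^5 + 26244·x^7)·Dx + (380 + 9792·x^2 + 5346·x^4 + 5832·x^6 + 13122·x^8)·Dx^2 + (684·x + 6804·x^3 + 8748·x^5 + 26244·x^7)·Dx^3 + (10 + 198·x^2 + 1215·x^4 + 2916·x^6 + 6561·x^8)·Dx^4  (order 4).
h: a_k = 0, 24, 0, -84, 0, 2129/5, 0, …
ICs: h(0) = 0, h′(0) = 24, h′′(0) = 0, h′′′(0) = -504.

f: a_k = 2, 0, -1, 0, 1/12, 0, -1/360, …
g: a_k = 0, 12, 0, -36, 0, 972/5, 0, …
h₀=f·g: eliminate ⇒ L₀, order ≤ 2·2.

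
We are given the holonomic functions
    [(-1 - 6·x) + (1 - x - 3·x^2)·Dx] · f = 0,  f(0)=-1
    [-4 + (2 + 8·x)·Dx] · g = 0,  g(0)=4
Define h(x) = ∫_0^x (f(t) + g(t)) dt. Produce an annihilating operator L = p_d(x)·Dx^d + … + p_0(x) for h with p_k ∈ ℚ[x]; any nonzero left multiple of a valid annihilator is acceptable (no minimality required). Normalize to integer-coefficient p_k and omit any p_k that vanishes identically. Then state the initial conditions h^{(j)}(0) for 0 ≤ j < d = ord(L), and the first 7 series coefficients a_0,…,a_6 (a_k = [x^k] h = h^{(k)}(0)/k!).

L = (-20 - 120·x - 216·x^2 - 360·x^3)·Dx + (12 + 74·x + 306·x^2 + 744·x^3 + 900·x^4)·Dx^2 + (1 - 9·x - 73·x^2 - 18·x^3 + 354·x^4 + 360·x^5)·Dx^3  (order 3).
h: a_k = 0, 3, 7/2, -4, 9/4, -59/5, 12, …
ICs: h(0) = 0, h′(0) = 3, h′′(0) = 7.

f: a_k = -1, -1, -4, -7, -19, -40, -97, …
g: a_k = 4, 8, -8, 16, -40, 112, -336, …
L₀ := lclm(L_f,L_g); ord L₀ ≤ 1+1.
Integrate: L := L₀·Dx.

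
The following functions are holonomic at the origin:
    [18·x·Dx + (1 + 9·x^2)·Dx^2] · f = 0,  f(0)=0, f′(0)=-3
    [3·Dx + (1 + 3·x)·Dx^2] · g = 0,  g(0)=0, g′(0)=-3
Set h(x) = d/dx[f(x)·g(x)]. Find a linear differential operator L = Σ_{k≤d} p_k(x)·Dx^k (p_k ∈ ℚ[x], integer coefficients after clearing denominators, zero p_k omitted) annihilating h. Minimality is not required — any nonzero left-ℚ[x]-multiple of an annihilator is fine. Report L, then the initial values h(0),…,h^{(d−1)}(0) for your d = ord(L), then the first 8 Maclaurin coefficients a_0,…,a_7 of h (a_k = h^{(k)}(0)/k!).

L = (648 + 3564·x + 19440·x^2 + 113724·x^3 + 262440·x^4 + 341172·x^5 + 236196·x^7) + (162 + 3348·x + 24948·x^2 + 117612·x^3 + 396576·x^4 + 813564·x^5 + 918540·x^6 + 236196·x^7 + 826686·x^8)·Dx + (36 + 576·x + 5184·x^2 + 25272·x^3 + 87480·x^4 + 227448·x^5 + 419904·x^6 + 472392·x^7 + 236196·x^8 + 472392·x^9)·Dx^2 + (5 + 54·x + 333·x^2 + 1512·x^3 + 5346·x^4 + 14580·x^5 + 30618·x^6 + 52488·x^7 + 59049·x^8 + 39366·x^9 + 59049·x^10)·Dx^3  (order 3).
h: a_k = 0, 18, -81/2, 0, -405/4, 6318/5, -56133/20, 0, …
ICs: h(0) = 0, h′(0) = 18, h′′(0) = -81.

f: a_k = 0, -3, 0, 9, 0, -243/5, 0, 2187/7, …
g: a_k = 0, -3, 9/2, -9, 81/4, -243/5, 243/2, -2187/7, …
Product ⇒ symmetric product L₀, ord ≤ 4.
h₀' ⇒ L via d/dx closure of L₀.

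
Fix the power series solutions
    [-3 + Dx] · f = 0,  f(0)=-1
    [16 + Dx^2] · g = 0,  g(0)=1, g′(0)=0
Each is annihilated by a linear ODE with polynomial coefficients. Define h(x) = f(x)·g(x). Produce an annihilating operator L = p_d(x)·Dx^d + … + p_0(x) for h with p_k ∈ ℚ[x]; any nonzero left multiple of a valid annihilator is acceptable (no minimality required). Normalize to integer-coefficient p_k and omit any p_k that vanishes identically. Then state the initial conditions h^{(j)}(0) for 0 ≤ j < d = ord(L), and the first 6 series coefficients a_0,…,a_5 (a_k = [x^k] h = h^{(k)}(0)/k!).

f: a_k = -1, -3, -9/2, -9/2, -27/8, -81/40, …
g: a_k = 1, 0, -8, 0, 32/3, 0, …
f·g: L₀ = L_f ⊗_s L_g, ord ≤ 1·2.
L = 25 - 6·Dx + Dx^2  (order 2).
h: a_k = -1, -3, 7/2, 39/2, 527/24, 79/40, …
ICs: h(0) = -1, h′(0) = -3.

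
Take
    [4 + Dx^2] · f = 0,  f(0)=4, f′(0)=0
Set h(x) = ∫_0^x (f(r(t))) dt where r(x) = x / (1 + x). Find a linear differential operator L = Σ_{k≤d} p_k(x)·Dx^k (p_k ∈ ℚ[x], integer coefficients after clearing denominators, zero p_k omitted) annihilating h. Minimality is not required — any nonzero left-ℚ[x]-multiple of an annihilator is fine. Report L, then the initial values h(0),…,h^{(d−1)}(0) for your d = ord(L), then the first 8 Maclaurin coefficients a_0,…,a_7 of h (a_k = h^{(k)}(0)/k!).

L = 4·Dx + (2 + 6·x + 6·x^2 + 2·x^3)·Dx^2 + (1 + 4·x + 6·x^2 + 4·x^3 + x^4)·Dx^3  (order 3).
h: a_k = 0, 4, 0, -8/3, 4, -64/15, 32/9, -88/45, …
ICs: h(0) = 0, h′(0) = 4, h′′(0) = 0.

f: a_k = 4, 0, -8, 0, 8/3, 0, -16/45, 0, …
f∘r: x↦r, Dx↦Dx/r' in L_f ⇒ L₀.
Integrate: L := L₀·Dx.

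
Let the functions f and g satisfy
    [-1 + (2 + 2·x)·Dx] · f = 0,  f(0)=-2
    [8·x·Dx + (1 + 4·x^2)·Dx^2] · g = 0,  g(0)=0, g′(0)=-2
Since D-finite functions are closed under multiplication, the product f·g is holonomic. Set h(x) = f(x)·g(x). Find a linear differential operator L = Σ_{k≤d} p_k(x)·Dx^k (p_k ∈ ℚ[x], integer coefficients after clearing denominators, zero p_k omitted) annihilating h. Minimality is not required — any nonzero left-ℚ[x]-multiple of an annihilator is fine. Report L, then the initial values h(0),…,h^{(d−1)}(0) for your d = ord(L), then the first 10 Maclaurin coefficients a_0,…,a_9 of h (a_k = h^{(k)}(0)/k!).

f: a_k = -2, -1, 1/4, -1/8, 5/64, -7/128, 21/512, -33/1024, 429/16384, -715/32768, …
g: a_k = 0, -2, 0, 8/3, 0, -32/5, 0, 128/7, 0, -512/9, …
f·g: L₀ = L_f ⊗_s L_g, ord ≤ 1·2.
L = (3 - 16·x - 4·x^2) + (-4 + 28·x + 48·x^2 + 16·x^3)·Dx + (4 + 8·x + 20·x^2 + 32·x^3 + 16·x^4)·Dx^2  (order 2).
h: a_k = 0, 4, 2, -35/6, -29/12, 6389/480, 5929/960, -1022653/26880, -944407/53760, 60850925/516096, …
ICs: h(0) = 0, h′(0) = 4.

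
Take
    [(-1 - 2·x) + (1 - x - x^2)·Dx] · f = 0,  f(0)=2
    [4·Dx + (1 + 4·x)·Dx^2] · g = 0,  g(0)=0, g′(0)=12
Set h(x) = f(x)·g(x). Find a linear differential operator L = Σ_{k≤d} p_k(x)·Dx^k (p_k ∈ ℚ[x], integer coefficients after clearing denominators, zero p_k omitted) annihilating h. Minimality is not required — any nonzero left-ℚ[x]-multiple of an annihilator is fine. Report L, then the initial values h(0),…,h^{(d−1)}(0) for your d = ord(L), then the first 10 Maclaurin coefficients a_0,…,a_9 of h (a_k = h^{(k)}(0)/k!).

L = (6 + 16·x) + (-2 + 16·x + 20·x^2)·Dx + (-1 - 3·x + 5·x^2 + 4·x^3)·Dx^2  (order 2).
h: a_k = 0, 24, -24, 128, -280, 5384/5, -16496/5, 413736/35, -1422056/35, 3065024/21, …
ICs: h(0) = 0, h′(0) = 24.

f: a_k = 2, 2, 4, 6, 10, 16, 26, 42, 68, 110, …
g: a_k = 0, 12, -24, 64, -192, 3072/5, -2048, 49152/7, -24576, 262144/3, …
L₀ := L_f ⊗_s L_g (sym. prod.), ord ≤ 2.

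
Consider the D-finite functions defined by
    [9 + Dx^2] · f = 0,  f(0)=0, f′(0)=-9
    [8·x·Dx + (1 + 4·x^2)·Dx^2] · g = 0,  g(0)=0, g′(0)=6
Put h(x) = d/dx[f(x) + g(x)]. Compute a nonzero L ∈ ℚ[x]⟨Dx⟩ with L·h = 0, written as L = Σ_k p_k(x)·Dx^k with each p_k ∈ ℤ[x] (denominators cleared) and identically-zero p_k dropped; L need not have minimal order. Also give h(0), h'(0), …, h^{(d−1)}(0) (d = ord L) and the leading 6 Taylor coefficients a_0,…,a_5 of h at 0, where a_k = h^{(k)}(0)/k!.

L = (-2808·x + 19008·x^3 + 10368·x^5) + (9 + 1548·x^2 + 7344·x^4 + 5184·x^6)·Dx + (-312·x + 2112·x^3 + 1152·x^5)·Dx^2 + (1 + 172·x^2 + 816·x^4 + 576·x^6)·Dx^3  (order 3).
h: a_k = -3, 0, 33/2, 0, 525/8, 0, …
ICs: h(0) = -3, h′(0) = 0, h′′(0) = 33.

f: a_k = 0, -9, 0, 27/2, 0, -243/40, …
g: a_k = 0, 6, 0, -8, 0, 96/5, …
L₀ := lclm(L_f,L_g); ord L₀ ≤ 2+2.
Derive L from L₀ (diff closure).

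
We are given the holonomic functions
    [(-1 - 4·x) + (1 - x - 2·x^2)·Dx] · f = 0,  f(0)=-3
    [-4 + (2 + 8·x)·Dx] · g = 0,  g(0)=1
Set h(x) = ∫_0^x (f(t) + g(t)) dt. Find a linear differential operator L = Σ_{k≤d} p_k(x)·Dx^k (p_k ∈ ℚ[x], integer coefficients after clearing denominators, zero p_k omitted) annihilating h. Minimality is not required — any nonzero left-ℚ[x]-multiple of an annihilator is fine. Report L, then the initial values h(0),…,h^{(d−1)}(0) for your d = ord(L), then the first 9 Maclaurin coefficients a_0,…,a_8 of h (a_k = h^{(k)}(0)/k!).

L = (-16 - 84·x - 120·x^2 - 160·x^3)·Dx + (10 + 52·x + 204·x^2 + 400·x^3 + 400·x^4)·Dx^2 + (1 - 7·x - 56·x^2 - 8·x^3 + 200·x^4 + 160·x^5)·Dx^3  (order 3).
h: a_k = 0, -2, -1/2, -11/3, -11/4, -43/5, -35/6, -213/7, 9/8, …
ICs: h(0) = 0, h′(0) = -2, h′′(0) = -1.

f: a_k = -3, -3, -9, -15, -33, -63, -129, -255, -513, …
g: a_k = 1, 2, -2, 4, -10, 28, -84, 264, -858, …
L₀ := lclm(L_f,L_g); ord L₀ ≤ 1+1.
h=∫₀ˣh₀: take L = L₀·Dx.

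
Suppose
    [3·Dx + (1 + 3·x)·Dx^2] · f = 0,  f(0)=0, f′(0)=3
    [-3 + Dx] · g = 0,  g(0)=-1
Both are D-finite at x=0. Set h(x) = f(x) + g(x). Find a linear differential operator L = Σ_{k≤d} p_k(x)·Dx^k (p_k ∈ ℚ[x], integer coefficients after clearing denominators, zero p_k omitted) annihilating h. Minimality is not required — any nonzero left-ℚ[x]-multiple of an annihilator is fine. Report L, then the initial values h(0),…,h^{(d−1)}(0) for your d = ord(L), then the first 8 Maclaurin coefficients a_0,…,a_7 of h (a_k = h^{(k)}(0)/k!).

L = (-27 - 27·x)·Dx + (3 - 18·x - 27·x^2)·Dx^2 + (2 + 9·x + 9·x^2)·Dx^3  (order 3).
h: a_k = -1, 0, -9, 9/2, -189/8, 1863/40, -9801/80, 174717/560, …
ICs: h(0) = -1, h′(0) = 0, h′′(0) = -18.

f: a_k = 0, 3, -9/2, 9, -81/4, 243/5, -243/2, 2187/7, …
g: a_k = -1, -3, -9/2, -9/2, -27/8, -81/40, -81/80, -243/560, …
Weyl lclm of L_f,L_g ⇒ L₀ (ord ≤ 3).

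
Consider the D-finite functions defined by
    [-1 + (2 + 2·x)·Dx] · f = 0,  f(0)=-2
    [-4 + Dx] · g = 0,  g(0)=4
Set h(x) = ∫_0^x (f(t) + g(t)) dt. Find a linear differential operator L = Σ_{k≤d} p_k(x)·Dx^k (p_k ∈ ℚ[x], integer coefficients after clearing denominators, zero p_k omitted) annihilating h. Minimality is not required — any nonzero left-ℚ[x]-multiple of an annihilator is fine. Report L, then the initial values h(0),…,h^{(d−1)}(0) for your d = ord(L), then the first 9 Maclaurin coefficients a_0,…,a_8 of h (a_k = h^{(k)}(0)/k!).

f: a_k = -2, -1, 1/4, -1/8, 5/64, -7/128, 21/512, -33/1024, 429/16384, …
g: a_k = 4, 16, 32, 128/3, 128/3, 512/15, 1024/45, 4096/315, 2048/315, …
Sum ⇒ L₀ = lclm(L_f,L_g) in ℚ(x)⟨Dx⟩.
h=∫h₀ ⇒ L = L₀·Dx.
L = (36 + 32·x)·Dx + (-65 - 128·x - 64·x^2)·Dx^2 + (14 + 30·x + 16·x^2)·Dx^3  (order 3).
h: a_k = 0, 2, 15/2, 43/4, 1021/96, 8207/960, 65431/11520, 525233/161280, 4183909/2580480, …
ICs: h(0) = 0, h′(0) = 2, h′′(0) = 15.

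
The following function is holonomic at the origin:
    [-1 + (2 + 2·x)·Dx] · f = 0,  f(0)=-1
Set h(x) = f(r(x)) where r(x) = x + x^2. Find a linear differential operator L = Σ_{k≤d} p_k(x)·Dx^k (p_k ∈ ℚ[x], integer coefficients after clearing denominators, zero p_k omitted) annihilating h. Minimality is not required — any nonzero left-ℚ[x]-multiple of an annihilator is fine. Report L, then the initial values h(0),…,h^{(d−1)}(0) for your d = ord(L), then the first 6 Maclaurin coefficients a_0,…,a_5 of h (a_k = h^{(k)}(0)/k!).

f: a_k = -1, -1/2, 1/8, -1/16, 5/128, -7/256, …
Change of var in L_f (x↦r) gives L₀.
L = (-1 - 2·x) + (2 + 2·x + 2·x^2)·Dx  (order 1).
h: a_k = -1, -1/2, -3/8, 3/16, -3/128, -15/256, …
ICs: h(0) = -1.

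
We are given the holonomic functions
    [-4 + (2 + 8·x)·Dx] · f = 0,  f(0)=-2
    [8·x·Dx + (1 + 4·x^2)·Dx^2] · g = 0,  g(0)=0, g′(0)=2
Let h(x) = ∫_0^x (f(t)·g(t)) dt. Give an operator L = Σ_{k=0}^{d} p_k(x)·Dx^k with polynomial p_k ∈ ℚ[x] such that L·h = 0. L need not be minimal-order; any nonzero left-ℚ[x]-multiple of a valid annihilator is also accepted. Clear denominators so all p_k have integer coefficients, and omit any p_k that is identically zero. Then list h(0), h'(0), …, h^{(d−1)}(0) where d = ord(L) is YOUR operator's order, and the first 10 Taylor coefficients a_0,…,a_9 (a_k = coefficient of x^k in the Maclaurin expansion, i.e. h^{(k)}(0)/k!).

L = (12 - 16·x - 16·x^2)·Dx + (-4 - 8·x + 48·x^2 + 64·x^3)·Dx^2 + (1 + 8·x + 20·x^2 + 32·x^3 + 64·x^4)·Dx^3  (order 3).
h: a_k = 0, 0, -2, -8/3, 10/3, -16/15, 124/45, -1744/105, 4526/105, -92896/945, …
ICs: h(0) = 0, h′(0) = 0, h′′(0) = -4.

f: a_k = -2, -4, 4, -8, 20, -56, 168, -528, 1716, -5720, …
g: a_k = 0, 2, 0, -8/3, 0, 32/5, 0, -128/7, 0, 512/9, …
Product ⇒ symmetric product L₀, ord ≤ 2.
h=∫₀ˣh₀: take L = L₀·Dx.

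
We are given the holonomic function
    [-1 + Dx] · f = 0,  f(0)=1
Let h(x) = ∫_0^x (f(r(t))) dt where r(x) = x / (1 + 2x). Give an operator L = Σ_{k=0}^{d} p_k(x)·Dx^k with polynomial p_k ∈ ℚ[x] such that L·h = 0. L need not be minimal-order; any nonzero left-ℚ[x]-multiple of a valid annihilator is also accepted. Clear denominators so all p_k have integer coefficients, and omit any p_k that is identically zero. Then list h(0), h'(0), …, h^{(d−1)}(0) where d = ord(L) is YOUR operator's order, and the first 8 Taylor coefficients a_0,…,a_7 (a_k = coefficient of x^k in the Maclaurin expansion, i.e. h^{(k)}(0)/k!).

L = -Dx + (1 + 4·x + 4·x^2)·Dx^2  (order 2).
h: a_k = 0, 1, 1/2, -1/2, 13/24, -71/120, 49/80, -2699/5040, …
ICs: h(0) = 0, h′(0) = 1.

f: a_k = 1, 1, 1/2, 1/6, 1/24, 1/120, 1/720, 1/5040, …
f∘r: x↦r, Dx↦Dx/r' in L_f ⇒ L₀.
∫: right-multiply L₀ by Dx.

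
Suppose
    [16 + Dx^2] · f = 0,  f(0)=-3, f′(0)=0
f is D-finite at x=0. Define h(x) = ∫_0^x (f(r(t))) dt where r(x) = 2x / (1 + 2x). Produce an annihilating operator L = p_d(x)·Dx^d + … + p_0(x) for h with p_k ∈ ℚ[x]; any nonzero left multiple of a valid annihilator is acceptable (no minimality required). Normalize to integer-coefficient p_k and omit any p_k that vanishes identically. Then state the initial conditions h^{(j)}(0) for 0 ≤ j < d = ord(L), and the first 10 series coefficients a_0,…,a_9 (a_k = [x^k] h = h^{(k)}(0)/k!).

f: a_k = -3, 0, 24, 0, -32, 0, 256/15, 0, -512/105, 0, …
Substitute x→r, Dx→(1/r')Dx; clear ⇒ L₀.
Integrate: L := L₀·Dx.
L = 64·Dx + (4 + 24·x + 48·x^2 + 32·x^3)·Dx^2 + (1 + 8·x + 24·x^2 + 32·x^3 + 16·x^4)·Dx^3  (order 3).
h: a_k = 0, -3, 0, 32, -96, 128, 512/3, -25088/15, 31488/5, -3217408/189, …
ICs: h(0) = 0, h′(0) = -3, h′′(0) = 0.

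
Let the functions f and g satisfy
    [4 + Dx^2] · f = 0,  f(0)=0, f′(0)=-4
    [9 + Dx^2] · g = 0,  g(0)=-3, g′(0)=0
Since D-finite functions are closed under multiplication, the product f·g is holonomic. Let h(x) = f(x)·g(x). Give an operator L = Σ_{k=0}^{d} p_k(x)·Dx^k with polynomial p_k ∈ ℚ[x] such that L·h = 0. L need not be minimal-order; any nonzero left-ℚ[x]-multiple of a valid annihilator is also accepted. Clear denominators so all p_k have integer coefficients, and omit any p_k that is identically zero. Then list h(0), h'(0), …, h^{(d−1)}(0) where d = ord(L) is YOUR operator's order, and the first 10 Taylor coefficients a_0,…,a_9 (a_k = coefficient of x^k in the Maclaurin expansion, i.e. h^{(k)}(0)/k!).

f: a_k = 0, -4, 0, 8/3, 0, -8/15, 0, 16/315, 0, -8/2835, …
g: a_k = -3, 0, 27/2, 0, -81/8, 0, 243/80, 0, -2187/4480, 0, …
L₀ := L_f ⊗_s L_g (sym. prod.), ord ≤ 4.
L = 25 + 26·Dx^2 + Dx^4  (order 4).
h: a_k = 0, 12, 0, -62, 0, 781/10, 0, -19531/420, 0, 488281/30240, …
ICs: h(0) = 0, h′(0) = 12, h′′(0) = 0, h′′′(0) = -372.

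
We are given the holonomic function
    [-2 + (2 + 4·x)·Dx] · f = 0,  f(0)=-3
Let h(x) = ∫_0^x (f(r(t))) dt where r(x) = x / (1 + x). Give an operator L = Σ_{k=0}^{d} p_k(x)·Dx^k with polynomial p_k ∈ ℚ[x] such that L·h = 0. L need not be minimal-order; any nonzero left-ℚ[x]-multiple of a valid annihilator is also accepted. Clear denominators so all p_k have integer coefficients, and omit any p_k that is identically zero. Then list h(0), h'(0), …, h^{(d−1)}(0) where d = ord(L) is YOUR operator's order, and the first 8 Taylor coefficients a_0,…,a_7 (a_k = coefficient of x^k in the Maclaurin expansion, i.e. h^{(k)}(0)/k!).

f: a_k = -3, -3, 3/2, -3/2, 15/8, -21/8, 63/16, -99/16, …
h₀=f(r): pull back L_f along r ⇒ L₀.
Integrate: L := L₀·Dx.
L = -Dx + (1 + 4·x + 3·x^2)·Dx^2  (order 2).
h: a_k = 0, -3, -3/2, 3/2, -15/8, 111/40, -75/16, 981/112, …
ICs: h(0) = 0, h′(0) = -3.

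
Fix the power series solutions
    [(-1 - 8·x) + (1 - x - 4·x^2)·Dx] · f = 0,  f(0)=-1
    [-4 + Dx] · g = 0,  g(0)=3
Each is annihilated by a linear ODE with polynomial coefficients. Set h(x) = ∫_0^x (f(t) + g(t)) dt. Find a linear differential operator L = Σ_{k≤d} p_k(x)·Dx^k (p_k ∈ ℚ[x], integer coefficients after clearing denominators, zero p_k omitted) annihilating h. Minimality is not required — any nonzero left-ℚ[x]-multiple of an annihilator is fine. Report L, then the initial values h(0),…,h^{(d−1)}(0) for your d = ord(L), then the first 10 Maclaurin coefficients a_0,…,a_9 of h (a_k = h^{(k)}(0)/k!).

f: a_k = -1, -1, -5, -9, -29, -65, -181, -441, -1165, -2929, …
g: a_k = 3, 12, 24, 32, 32, 128/5, 256/15, 1024/105, 512/105, 2048/945, …
f+g: L₀ = lclm(L_f,L_g), ord ≤ 1+1.
∫: right-multiply L₀ by Dx.
L = (-24 + 16·x - 576·x^2 - 512·x^3)·Dx + (-6 + 56·x + 208·x^2 - 128·x^3 - 256·x^4)·Dx^2 + (3 - 15·x - 16·x^2 + 64·x^3 + 64·x^4)·Dx^3  (order 3).
h: a_k = 0, 2, 11/2, 19/3, 23/4, 3/5, -197/30, -2459/105, -45281/840, -121813/945, …
ICs: h(0) = 0, h′(0) = 2, h′′(0) = 11.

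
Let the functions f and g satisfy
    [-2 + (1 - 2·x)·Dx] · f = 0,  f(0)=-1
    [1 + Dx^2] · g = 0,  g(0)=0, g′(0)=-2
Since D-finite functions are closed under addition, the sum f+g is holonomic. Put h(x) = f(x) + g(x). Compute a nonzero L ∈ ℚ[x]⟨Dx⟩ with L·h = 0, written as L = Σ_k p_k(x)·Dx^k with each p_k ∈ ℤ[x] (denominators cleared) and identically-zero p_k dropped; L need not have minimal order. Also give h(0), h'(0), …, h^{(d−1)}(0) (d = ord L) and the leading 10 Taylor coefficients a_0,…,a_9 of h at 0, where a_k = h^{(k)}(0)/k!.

L = (50 - 8·x + 8·x^2) + (-9 + 22·x - 12·x^2 + 8·x^3)·Dx + (50 - 8·x + 8·x^2)·Dx^2 + (-9 + 22·x - 12·x^2 + 8·x^3)·Dx^3  (order 3).
h: a_k = -1, -4, -4, -23/3, -16, -1921/60, -64, -322559/2520, -256, -92897281/181440, …
ICs: h(0) = -1, h′(0) = -4, h′′(0) = -8.

f: a_k = -1, -2, -4, -8, -16, -32, -64, -128, -256, -512, …
g: a_k = 0, -2, 0, 1/3, 0, -1/60, 0, 1/2520, 0, -1/181440, …
f+g: L₀ = lclm(L_f,L_g), ord ≤ 1+2.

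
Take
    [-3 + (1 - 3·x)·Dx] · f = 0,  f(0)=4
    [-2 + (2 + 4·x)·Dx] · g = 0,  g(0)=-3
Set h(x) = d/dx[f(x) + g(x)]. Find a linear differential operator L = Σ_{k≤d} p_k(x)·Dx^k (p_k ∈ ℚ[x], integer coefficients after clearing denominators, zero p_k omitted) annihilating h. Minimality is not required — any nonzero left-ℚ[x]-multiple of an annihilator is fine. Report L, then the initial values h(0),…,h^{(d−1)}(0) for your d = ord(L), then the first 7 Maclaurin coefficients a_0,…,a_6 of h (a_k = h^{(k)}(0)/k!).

L = (-72 - 54·x) + (-51 - 234·x - 189·x^2)·Dx + (7 + 2·x - 51·x^2 - 54·x^3)·Dx^2  (order 2).
h: a_k = 9, 75, 639/2, 2607/2, 38775/8, 140157/8, 979083/16, …
ICs: h(0) = 9, h′(0) = 75.

f: a_k = 4, 12, 36, 108, 324, 972, 2916, …
g: a_k = -3, -3, 3/2, -3/2, 15/8, -21/8, 63/16, …
f+g: L₀ = lclm(L_f,L_g), ord ≤ 1+1.
Derive L from L₀ (diff closure).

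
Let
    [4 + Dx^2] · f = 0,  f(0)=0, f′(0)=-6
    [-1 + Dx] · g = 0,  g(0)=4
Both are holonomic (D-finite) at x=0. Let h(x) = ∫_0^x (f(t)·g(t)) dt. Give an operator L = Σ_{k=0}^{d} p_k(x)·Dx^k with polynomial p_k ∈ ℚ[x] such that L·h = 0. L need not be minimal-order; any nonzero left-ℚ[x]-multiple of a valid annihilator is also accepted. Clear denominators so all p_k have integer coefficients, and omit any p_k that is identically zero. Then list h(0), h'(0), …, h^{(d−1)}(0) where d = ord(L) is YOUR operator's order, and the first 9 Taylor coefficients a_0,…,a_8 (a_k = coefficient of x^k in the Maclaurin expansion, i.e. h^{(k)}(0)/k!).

L = 5·Dx - 2·Dx^2 + Dx^3  (order 3).
h: a_k = 0, 0, -12, -8, 1, 12/5, 19/30, -11/105, -139/1680, …
ICs: h(0) = 0, h′(0) = 0, h′′(0) = -24.

f: a_k = 0, -6, 0, 4, 0, -4/5, 0, 8/105, 0, …
g: a_k = 4, 4, 2, 2/3, 1/6, 1/30, 1/180, 1/1260, 1/10080, …
f·g: L₀ = L_f ⊗_s L_g, ord ≤ 2·1.
h=∫h₀ ⇒ L = L₀·Dx.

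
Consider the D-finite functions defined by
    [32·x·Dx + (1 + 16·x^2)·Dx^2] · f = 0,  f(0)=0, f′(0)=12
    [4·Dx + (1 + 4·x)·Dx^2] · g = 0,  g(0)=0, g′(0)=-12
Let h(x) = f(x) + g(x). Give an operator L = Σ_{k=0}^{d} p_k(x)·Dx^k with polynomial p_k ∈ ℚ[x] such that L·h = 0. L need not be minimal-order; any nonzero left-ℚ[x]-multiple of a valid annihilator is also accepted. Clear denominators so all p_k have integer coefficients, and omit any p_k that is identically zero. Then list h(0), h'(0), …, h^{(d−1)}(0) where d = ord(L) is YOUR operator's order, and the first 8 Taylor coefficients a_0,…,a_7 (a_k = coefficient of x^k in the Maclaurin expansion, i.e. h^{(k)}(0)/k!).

L = (-32 - 384·x + 1536·x^2 + 2048·x^3)·Dx + (-16 - 64·x + 3072·x^3 + 4096·x^4)·Dx^2 + (-1 + 4·x + 32·x^2 + 128·x^3 + 768·x^4 + 1024·x^5)·Dx^3  (order 3).
h: a_k = 0, 0, 24, -128, 192, 0, 2048, -98304/7, …
ICs: h(0) = 0, h′(0) = 0, h′′(0) = 48.

f: a_k = 0, 12, 0, -64, 0, 3072/5, 0, -49152/7, …
g: a_k = 0, -12, 24, -64, 192, -3072/5, 2048, -49152/7, …
L₀ := lclm(L_f,L_g); ord L₀ ≤ 2+2.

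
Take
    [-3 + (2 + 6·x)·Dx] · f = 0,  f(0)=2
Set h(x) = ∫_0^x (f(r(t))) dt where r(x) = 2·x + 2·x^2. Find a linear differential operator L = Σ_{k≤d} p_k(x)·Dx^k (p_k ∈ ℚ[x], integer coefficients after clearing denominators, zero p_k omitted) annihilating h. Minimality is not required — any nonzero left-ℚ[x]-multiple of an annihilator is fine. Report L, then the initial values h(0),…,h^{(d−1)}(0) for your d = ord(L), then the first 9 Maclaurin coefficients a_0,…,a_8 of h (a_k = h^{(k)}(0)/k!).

L = (-3 - 6·x)·Dx + (1 + 6·x + 6·x^2)·Dx^2  (order 2).
h: a_k = 0, 2, 3, -1, 9/4, -117/20, 135/8, -2943/56, 11097/64, …
ICs: h(0) = 0, h′(0) = 2.

f: a_k = 2, 3, -9/4, 27/8, -405/64, 1701/128, -15309/512, 72171/1024, -2814669/16384, …
L₀ from L_f via x↦r, Dx↦r'^{-1}Dx.
∫: right-multiply L₀ by Dx.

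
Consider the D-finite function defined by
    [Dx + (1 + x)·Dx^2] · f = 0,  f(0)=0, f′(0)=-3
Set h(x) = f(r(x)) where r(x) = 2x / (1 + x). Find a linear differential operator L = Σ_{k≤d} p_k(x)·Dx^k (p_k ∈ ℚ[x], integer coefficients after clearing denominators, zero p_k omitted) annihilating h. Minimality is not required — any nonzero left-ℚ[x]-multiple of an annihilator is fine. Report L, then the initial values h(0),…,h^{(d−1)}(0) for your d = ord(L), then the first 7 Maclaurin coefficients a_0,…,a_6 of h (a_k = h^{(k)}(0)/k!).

L = (4 + 6·x)·Dx + (1 + 4·x + 3·x^2)·Dx^2  (order 2).
h: a_k = 0, -6, 12, -26, 60, -726/5, 364, …
ICs: h(0) = 0, h′(0) = -6.

f: a_k = 0, -3, 3/2, -1, 3/4, -3/5, 1/2, …
Substitute x→r, Dx→(1/r')Dx; clear ⇒ L₀.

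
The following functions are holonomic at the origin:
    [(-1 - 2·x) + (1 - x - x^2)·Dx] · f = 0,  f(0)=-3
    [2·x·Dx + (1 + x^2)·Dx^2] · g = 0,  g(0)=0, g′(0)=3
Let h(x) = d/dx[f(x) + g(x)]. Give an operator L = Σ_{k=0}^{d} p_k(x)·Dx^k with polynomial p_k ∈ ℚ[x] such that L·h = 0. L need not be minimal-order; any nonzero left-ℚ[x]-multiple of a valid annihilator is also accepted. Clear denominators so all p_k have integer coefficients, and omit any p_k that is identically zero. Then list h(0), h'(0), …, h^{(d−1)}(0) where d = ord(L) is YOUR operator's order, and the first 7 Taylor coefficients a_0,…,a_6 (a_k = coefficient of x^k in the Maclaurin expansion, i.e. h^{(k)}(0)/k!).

f: a_k = -3, -3, -6, -9, -15, -24, -39, …
g: a_k = 0, 3, 0, -1, 0, 3/5, 0, …
f+g: L₀ = lclm(L_f,L_g), ord ≤ 1+2.
h=h₀': d/dx-closure on L₀ ⇒ L.
L = (-4 + 16·x + 64·x^2 + 72·x^3 + 66·x^4 + 6·x^6) + (10 + 24·x + 28·x^2 + 60·x^3 + 65·x^4 + 50·x^5 + 3·x^6 + 6·x^7)·Dx + (-2 - 2·x - 2·x^2 + 8·x^3 + 5·x^4 + 11·x^5 + 6·x^6 + x^7 + x^8)·Dx^2  (order 2).
h: a_k = 0, -12, -30, -60, -117, -234, -444, …
ICs: h(0) = 0, h′(0) = -12.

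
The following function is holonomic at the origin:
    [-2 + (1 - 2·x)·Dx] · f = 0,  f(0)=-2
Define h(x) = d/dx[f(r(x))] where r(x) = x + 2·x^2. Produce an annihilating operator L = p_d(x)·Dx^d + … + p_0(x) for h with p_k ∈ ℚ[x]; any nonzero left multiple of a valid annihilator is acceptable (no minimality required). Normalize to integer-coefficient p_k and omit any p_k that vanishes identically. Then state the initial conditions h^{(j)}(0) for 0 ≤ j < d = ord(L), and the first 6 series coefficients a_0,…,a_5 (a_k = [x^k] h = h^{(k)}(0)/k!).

L = (8 + 24·x + 48·x^2) + (-1 - 2·x + 12·x^2 + 16·x^3)·Dx  (order 1).
h: a_k = -4, -32, -144, -640, -2560, -9984, …
ICs: h(0) = -4.

f: a_k = -2, -4, -8, -16, -32, -64, …
h₀=f(r): pull back L_f along r ⇒ L₀.
h=h₀': d/dx-closure on L₀ ⇒ L.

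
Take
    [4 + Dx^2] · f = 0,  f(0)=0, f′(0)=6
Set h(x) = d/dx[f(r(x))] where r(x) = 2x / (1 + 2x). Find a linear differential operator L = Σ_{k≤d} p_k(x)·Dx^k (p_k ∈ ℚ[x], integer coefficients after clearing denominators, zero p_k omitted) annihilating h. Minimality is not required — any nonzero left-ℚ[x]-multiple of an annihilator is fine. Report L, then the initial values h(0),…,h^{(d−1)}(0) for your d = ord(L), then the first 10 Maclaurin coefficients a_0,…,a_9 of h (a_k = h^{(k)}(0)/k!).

f: a_k = 0, 6, 0, -4, 0, 4/5, 0, -8/105, 0, 4/945, …
h₀=f(r): pull back L_f along r ⇒ L₀.
h₀' ⇒ L via d/dx closure of L₀.
L = (40 + 96·x + 96·x^2) + (12 + 72·x + 144·x^2 + 96·x^3)·Dx + (1 + 8·x + 24·x^2 + 32·x^3 + 16·x^4)·Dx^2  (order 2).
h: a_k = 12, -48, 48, 384, -2752, 11520, -565504/15, 1552384/15, -25222144/105, 9367552/21, …
ICs: h(0) = 12, h′(0) = -48.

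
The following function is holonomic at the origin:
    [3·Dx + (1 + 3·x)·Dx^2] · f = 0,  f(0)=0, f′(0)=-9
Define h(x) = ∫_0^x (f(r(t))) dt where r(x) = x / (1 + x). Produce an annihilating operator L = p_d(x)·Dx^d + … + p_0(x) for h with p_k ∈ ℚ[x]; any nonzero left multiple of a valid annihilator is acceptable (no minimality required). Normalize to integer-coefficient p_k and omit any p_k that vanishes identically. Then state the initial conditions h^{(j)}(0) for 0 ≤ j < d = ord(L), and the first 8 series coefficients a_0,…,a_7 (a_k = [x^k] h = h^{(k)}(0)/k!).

L = (5 + 8·x)·Dx^2 + (1 + 5·x + 4·x^2)·Dx^3  (order 3).
h: a_k = 0, 0, -9/2, 15/2, -63/4, 153/4, -1023/10, 585/2, …
ICs: h(0) = 0, h′(0) = 0, h′′(0) = -9.

f: a_k = 0, -9, 27/2, -27, 243/4, -729/5, 729/2, -6561/7, …
Substitute x→r, Dx→(1/r')Dx; clear ⇒ L₀.
h=∫h₀ ⇒ L = L₀·Dx.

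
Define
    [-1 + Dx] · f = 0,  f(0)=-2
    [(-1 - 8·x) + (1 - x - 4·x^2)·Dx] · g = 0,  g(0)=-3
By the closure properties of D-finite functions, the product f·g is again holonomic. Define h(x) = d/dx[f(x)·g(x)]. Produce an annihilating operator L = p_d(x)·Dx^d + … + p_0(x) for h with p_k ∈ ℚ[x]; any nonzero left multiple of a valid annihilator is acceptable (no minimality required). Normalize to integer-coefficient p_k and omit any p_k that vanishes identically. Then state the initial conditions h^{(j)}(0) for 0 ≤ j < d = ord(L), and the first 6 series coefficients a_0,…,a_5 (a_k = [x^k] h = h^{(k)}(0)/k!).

L = (13 + 36·x + 65·x^2 - 56·x^3 + 16·x^4) + (-2 - 5·x + 19·x^2 + 24·x^3 - 16·x^4)·Dx  (order 1).
h: a_k = 12, 78, 264, 977, 5963/2, 188797/20, …
ICs: h(0) = 12.

f: a_k = -2, -2, -1, -1/3, -1/12, -1/60, …
g: a_k = -3, -3, -15, -27, -87, -195, …
f·g: L₀ = L_f ⊗_s L_g, ord ≤ 1·1.
h=h₀': d/dx-closure on L₀ ⇒ L.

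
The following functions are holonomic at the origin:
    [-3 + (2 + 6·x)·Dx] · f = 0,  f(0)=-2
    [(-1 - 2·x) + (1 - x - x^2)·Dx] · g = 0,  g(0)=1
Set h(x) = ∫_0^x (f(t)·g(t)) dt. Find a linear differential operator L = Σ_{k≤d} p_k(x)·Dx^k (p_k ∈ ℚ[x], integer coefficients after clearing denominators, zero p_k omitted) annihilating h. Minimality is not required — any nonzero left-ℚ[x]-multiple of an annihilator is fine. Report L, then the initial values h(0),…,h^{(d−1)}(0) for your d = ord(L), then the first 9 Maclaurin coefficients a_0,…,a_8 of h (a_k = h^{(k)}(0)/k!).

f: a_k = -2, -3, 9/4, -27/8, 405/64, -1701/128, 15309/512, -72171/1024, 2814669/16384, …
g: a_k = 1, 1, 2, 3, 5, 8, 13, 21, 34, …
Product ⇒ symmetric product L₀, ord ≤ 1.
Integrate: L := L₀·Dx.
L = (5 + 7·x + 9·x^2)·Dx + (-2 - 4·x + 8·x^2 + 6·x^3)·Dx^2  (order 2).
h: a_k = 0, -2, -5/2, -19/12, -105/32, -739/320, -4859/768, -10039/3584, -131121/8192, …
ICs: h(0) = 0, h′(0) = -2.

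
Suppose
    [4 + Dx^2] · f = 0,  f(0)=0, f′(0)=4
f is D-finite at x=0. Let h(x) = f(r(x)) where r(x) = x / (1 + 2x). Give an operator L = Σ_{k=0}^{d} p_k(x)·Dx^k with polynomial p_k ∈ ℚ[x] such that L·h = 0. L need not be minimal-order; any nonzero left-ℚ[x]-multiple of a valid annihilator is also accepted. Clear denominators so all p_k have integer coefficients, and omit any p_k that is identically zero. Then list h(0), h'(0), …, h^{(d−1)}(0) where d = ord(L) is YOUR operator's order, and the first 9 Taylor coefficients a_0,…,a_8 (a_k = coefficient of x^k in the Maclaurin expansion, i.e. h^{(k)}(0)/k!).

L = 4 + (4 + 24·x + 48·x^2 + 32·x^3)·Dx + (1 + 8·x + 24·x^2 + 32·x^3 + 16·x^4)·Dx^2  (order 2).
h: a_k = 0, 4, -8, 40/3, -16, 8/15, 80, -110896/315, 50912/45, …
ICs: h(0) = 0, h′(0) = 4.

f: a_k = 0, 4, 0, -8/3, 0, 8/15, 0, -16/315, 0, …
h₀=f(r): pull back L_f along r ⇒ L₀.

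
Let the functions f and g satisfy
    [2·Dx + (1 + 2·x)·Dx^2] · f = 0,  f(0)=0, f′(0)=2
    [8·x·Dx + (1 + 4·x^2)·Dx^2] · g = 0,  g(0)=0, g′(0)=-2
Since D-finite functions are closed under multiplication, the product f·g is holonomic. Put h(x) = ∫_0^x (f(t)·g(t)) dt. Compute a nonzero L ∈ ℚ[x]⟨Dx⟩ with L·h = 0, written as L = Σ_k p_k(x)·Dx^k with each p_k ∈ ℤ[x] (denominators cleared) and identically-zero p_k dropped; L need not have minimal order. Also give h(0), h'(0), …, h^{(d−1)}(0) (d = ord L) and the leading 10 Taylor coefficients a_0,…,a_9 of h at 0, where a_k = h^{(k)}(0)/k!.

L = (192 + 704·x + 2560·x^2 + 9984·x^3 + 15360·x^4 + 13312·x^5 + 4096·x^7)·Dx^2 + (72 + 992·x + 4928·x^2 + 15488·x^3 + 34816·x^4 + 47616·x^5 + 35840·x^6 + 6144·x^7 + 14336·x^8)·Dx^3 + (24 + 256·x + 1536·x^2 + 4992·x^3 + 11520·x^4 + 19968·x^5 + 24576·x^6 + 18432·x^7 + 6144·x^8 + 8192·x^9)·Dx^4 + (5 + 36·x + 148·x^2 + 448·x^3 + 1056·x^4 + 1920·x^5 + 2688·x^6 + 3072·x^7 + 2304·x^8 + 1024·x^9 + 1024·x^10)·Dx^5  (order 5).
h: a_k = 0, 0, 0, -4/3, 1, 0, 4/9, -832/315, 44/15, 0, …
ICs: h(0) = 0, h′(0) = 0, h′′(0) = 0, h′′′(0) = -8, h′′′′(0) = 24.

f: a_k = 0, 2, -2, 8/3, -4, 32/5, -32/3, 128/7, -32, 512/9, …
g: a_k = 0, -2, 0, 8/3, 0, -32/5, 0, 128/7, 0, -512/9, …
Product ⇒ symmetric product L₀, ord ≤ 4.
Integrate: L := L₀·Dx.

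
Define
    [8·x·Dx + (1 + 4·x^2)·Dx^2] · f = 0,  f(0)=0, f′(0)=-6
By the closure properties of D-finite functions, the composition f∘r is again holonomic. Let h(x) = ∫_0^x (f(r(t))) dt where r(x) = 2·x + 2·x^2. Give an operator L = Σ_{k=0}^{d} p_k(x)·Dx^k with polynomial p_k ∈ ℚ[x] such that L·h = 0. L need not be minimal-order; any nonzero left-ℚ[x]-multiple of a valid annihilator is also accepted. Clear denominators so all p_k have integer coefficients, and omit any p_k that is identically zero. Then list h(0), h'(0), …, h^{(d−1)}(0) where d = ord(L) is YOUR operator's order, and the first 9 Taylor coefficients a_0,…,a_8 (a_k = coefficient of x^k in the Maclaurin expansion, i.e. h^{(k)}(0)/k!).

f: a_k = 0, -6, 0, 8, 0, -96/5, 0, 384/7, 0, …
Change of var in L_f (x↦r) gives L₀.
∫: right-multiply L₀ by Dx.
L = (-2 + 32·x + 128·x^2 + 192·x^3 + 96·x^4)·Dx^2 + (1 + 2·x + 16·x^2 + 64·x^3 + 80·x^4 + 32·x^5)·Dx^3  (order 3).
h: a_k = 0, 0, -6, -4, 16, 192/5, -352/5, -3008/7, 768/7, …
ICs: h(0) = 0, h′(0) = 0, h′′(0) = -12.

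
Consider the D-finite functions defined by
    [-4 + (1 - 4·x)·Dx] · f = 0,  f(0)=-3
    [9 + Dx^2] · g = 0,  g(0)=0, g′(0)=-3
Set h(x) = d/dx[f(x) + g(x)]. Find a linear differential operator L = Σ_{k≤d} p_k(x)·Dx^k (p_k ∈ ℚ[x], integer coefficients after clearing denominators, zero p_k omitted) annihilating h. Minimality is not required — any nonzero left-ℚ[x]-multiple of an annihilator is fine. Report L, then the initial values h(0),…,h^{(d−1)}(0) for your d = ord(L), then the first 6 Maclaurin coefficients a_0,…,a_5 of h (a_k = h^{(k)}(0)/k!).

L = (4824 - 1728·x + 3456·x^2) + (-315 + 1476·x - 1296·x^2 + 1728·x^3)·Dx + (536 - 192·x + 384·x^2)·Dx^2 + (-35 + 164·x - 144·x^2 + 192·x^3)·Dx^3  (order 3).
h: a_k = -15, -96, -1125/2, -3072, -122961/8, -73728, …
ICs: h(0) = -15, h′(0) = -96, h′′(0) = -1125.

f: a_k = -3, -12, -48, -192, -768, -3072, …
g: a_k = 0, -3, 0, 9/2, 0, -81/40, …
L₀ := lclm(L_f,L_g); ord L₀ ≤ 1+2.
Derive L from L₀ (diff closure).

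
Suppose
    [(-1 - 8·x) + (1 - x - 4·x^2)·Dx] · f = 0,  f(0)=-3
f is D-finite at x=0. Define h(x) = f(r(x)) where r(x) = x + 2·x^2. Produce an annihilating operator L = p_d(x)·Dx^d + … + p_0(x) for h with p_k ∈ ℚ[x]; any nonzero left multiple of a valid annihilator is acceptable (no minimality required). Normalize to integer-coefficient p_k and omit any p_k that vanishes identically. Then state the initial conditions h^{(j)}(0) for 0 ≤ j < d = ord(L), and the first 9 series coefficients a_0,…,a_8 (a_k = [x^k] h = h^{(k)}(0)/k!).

f: a_k = -3, -3, -15, -27, -87, -195, -543, -1323, -3495, …
Change of var in L_f (x↦r) gives L₀.
L = (1 + 12·x + 48·x^2 + 64·x^3) + (-1 + x + 6·x^2 + 16·x^3 + 16·x^4)·Dx  (order 1).
h: a_k = -3, -3, -21, -87, -309, -1215, -4797, -18423, -71589, …
ICs: h(0) = -3.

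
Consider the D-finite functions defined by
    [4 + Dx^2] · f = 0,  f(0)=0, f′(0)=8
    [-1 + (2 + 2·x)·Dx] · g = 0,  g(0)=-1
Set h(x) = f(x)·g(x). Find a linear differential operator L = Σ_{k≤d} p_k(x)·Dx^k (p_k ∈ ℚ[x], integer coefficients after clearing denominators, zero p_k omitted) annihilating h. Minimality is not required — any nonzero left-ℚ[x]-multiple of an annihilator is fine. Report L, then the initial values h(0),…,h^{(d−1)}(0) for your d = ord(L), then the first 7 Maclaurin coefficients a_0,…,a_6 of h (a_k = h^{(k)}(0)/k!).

L = (19 + 32·x + 16·x^2) + (-4 - 4·x)·Dx + (4 + 8·x + 4·x^2)·Dx^2  (order 2).
h: a_k = 0, -8, -4, 19/3, 13/6, -341/240, -67/160, …
ICs: h(0) = 0, h′(0) = -8.

f: a_k = 0, 8, 0, -16/3, 0, 16/15, 0, …
g: a_k = -1, -1/2, 1/8, -1/16, 5/128, -7/256, 21/1024, …
L₀ := L_f ⊗_s L_g (sym. prod.), ord ≤ 2.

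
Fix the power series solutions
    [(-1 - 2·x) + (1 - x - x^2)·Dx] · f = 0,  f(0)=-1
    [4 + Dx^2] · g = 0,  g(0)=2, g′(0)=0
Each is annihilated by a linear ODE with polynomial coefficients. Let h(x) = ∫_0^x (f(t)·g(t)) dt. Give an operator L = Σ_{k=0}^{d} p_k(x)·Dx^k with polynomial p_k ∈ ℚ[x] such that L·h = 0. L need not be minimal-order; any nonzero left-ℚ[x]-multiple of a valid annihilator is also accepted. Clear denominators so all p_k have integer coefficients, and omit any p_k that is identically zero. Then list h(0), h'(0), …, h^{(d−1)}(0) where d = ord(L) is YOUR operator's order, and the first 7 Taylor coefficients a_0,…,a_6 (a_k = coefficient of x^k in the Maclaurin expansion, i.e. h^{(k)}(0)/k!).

L = (-2 + 4·x + 4·x^2)·Dx + (2 + 4·x)·Dx^2 + (-1 + x + x^2)·Dx^3  (order 3).
h: a_k = 0, -2, -1, 0, -1/2, -2/3, -8/9, …
ICs: h(0) = 0, h′(0) = -2, h′′(0) = -2.

f: a_k = -1, -1, -2, -3, -5, -8, -13, …
g: a_k = 2, 0, -4, 0, 4/3, 0, -8/45, …
f·g: L₀ = L_f ⊗_s L_g, ord ≤ 1·2.
h=∫₀ˣh₀: take L = L₀·Dx.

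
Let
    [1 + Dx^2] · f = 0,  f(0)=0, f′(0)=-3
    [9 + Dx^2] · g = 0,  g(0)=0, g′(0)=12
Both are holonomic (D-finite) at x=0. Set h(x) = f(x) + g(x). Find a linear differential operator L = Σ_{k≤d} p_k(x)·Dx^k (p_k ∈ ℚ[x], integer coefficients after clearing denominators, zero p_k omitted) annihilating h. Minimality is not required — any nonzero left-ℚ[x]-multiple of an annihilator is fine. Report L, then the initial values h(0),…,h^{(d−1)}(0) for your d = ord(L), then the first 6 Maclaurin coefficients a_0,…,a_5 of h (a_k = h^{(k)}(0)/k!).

f: a_k = 0, -3, 0, 1/2, 0, -1/40, …
g: a_k = 0, 12, 0, -18, 0, 81/10, …
Sum ⇒ L₀ = lclm(L_f,L_g) in ℚ(x)⟨Dx⟩.
L = 9 + 10·Dx^2 + Dx^4  (order 4).
h: a_k = 0, 9, 0, -35/2, 0, 323/40, …
ICs: h(0) = 0, h′(0) = 9, h′′(0) = 0, h′′′(0) = -105.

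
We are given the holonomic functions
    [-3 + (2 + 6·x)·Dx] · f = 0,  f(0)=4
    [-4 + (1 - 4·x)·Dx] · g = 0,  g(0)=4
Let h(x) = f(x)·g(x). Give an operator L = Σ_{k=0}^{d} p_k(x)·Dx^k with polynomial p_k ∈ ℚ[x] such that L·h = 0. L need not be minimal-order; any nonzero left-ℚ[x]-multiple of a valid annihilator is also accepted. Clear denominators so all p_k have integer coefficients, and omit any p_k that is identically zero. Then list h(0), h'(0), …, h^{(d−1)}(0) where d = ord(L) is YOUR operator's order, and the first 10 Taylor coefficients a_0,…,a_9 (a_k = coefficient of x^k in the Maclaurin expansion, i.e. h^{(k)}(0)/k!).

f: a_k = 4, 6, -9/2, 27/4, -405/32, 1701/64, -15309/256, 72171/512, -2814669/8192, 14073345/16384, …
g: a_k = 4, 16, 64, 256, 1024, 4096, 16384, 65536, 262144, 1048576, …
Sym-product of L_f,L_g gives L₀ (≤ ord 1).
L = (11 + 12·x) + (-2 + 2·x + 24·x^2)·Dx  (order 1).
h: a_k = 16, 88, 334, 1363, 43211/8, 347389/16, 5542915/64, 44415491/128, 2839776755/2048, 22732287385/4096, …
ICs: h(0) = 16.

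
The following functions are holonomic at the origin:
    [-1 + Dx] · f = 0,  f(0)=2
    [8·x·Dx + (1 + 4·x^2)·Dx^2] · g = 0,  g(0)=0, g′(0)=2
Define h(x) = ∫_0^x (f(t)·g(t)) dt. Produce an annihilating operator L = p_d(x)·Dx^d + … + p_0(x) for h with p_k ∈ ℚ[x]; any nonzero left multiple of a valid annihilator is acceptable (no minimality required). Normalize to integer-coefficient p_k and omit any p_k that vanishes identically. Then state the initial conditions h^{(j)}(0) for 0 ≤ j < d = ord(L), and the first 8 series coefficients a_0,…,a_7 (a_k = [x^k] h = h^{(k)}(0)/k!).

f: a_k = 2, 2, 1, 1/3, 1/12, 1/60, 1/360, 1/2520, …
g: a_k = 0, 2, 0, -8/3, 0, 32/5, 0, -128/7, …
Product ⇒ symmetric product L₀, ord ≤ 2.
∫: right-multiply L₀ by Dx.
L = (1 - 8·x + 4·x^2)·Dx + (-2 + 8·x - 8·x^2)·Dx^2 + (1 + 4·x^2)·Dx^3  (order 3).
h: a_k = 0, 0, 2, 4/3, -5/6, -14/15, 103/60, 215/126, …
ICs: h(0) = 0, h′(0) = 0, h′′(0) = 4.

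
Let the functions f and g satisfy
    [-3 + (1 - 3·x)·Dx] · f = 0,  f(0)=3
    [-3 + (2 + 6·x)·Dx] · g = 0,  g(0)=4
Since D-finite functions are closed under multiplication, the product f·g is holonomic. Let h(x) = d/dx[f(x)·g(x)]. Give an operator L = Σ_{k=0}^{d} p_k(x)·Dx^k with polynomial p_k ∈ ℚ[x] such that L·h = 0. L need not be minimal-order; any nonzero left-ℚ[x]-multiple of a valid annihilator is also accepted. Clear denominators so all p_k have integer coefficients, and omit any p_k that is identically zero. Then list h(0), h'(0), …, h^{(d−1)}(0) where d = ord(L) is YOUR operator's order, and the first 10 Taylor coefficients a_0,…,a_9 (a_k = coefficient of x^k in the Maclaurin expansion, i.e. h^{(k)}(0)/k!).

f: a_k = 3, 9, 27, 81, 243, 729, 2187, 6561, 19683, 59049, …
g: a_k = 4, 6, -9/2, 27/4, -405/32, 1701/64, -15309/256, 72171/512, -2814669/8192, 14073345/16384, …
Product ⇒ symmetric product L₀, ord ≤ 1.
Derive L from L₀ (diff closure).
L = (11 + 54·x + 27·x^2) + (-2 - 2·x + 18·x^2 + 18·x^3)·Dx  (order 1).
h: a_k = 54, 297, 5589/4, 43497/8, 1330425/64, 9441279/128, 133693497/512, 908311401/1024, 49428795969/16384, 327372084675/32768, …
ICs: h(0) = 54.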